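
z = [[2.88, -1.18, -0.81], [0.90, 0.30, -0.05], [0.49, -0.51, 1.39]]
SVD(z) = [[-0.97,0.11,0.22], [-0.22,0.02,-0.97], [-0.11,-0.99,0.01]] @ diag([3.3108746183009248, 1.5279352289032775, 0.617432747889997]) @ [[-0.92,0.34,0.20], [-0.11,0.25,-0.96], [-0.38,-0.9,-0.20]]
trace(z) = 4.57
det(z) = 3.12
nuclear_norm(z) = 5.46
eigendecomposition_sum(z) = [[-0.42, 1.26, -0.66], [-0.56, 1.67, -0.87], [-0.18, 0.55, -0.29]] + [[8.88, -2.06, -14.10], [4.9, -1.14, -7.79], [3.68, -0.86, -5.85]] + [[-5.58, -0.38, 13.95], [-3.44, -0.23, 8.61], [-3.01, -0.20, 7.52]]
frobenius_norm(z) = 3.70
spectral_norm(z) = 3.31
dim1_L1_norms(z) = [4.87, 1.25, 2.39]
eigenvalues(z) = [0.96, 1.89, 1.72]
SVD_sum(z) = [[2.95, -1.10, -0.63], [0.68, -0.25, -0.14], [0.32, -0.12, -0.07]] + [[-0.02, 0.04, -0.15],[-0.00, 0.01, -0.02],[0.17, -0.39, 1.46]] + [[-0.05, -0.12, -0.03], [0.23, 0.54, 0.12], [-0.0, -0.0, -0.0]]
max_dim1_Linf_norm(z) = 2.88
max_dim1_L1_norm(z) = 4.87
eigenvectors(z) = [[0.58, 0.82, 0.77], [0.77, 0.45, 0.48], [0.25, 0.34, 0.42]]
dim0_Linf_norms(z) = [2.88, 1.18, 1.39]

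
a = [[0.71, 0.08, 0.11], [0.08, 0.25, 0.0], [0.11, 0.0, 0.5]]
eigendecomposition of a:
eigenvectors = [[0.92, 0.36, 0.18], [0.14, 0.14, -0.98], [0.38, -0.92, -0.08]]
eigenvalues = [0.77, 0.46, 0.24]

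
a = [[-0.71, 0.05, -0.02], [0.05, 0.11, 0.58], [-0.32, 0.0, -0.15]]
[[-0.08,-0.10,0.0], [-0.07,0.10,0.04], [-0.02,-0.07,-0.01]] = a @ [[0.13, 0.14, 0.0], [0.12, 0.04, 0.09], [-0.15, 0.16, 0.06]]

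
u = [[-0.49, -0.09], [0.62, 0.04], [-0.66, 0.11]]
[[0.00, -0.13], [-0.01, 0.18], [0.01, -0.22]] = u@[[-0.01,0.30], [0.00,-0.19]]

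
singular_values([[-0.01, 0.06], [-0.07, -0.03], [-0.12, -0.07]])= [0.16, 0.06]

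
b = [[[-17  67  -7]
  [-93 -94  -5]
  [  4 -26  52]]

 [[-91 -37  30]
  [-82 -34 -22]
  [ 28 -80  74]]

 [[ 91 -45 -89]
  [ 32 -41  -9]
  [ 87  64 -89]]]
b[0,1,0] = -93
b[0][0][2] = -7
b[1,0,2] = 30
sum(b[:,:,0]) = -41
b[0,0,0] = -17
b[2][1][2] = -9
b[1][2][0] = 28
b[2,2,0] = 87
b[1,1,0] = -82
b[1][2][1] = -80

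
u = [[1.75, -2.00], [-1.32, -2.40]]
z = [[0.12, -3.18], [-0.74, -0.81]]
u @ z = [[1.69, -3.94],  [1.62, 6.14]]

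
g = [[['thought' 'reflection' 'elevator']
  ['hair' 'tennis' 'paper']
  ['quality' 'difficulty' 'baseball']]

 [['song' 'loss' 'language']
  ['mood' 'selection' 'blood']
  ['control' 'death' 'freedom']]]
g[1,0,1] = 'loss'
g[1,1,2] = 'blood'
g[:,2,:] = [['quality', 'difficulty', 'baseball'], ['control', 'death', 'freedom']]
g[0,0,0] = 'thought'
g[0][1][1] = 'tennis'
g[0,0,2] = 'elevator'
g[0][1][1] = 'tennis'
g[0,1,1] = 'tennis'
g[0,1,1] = 'tennis'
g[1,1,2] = 'blood'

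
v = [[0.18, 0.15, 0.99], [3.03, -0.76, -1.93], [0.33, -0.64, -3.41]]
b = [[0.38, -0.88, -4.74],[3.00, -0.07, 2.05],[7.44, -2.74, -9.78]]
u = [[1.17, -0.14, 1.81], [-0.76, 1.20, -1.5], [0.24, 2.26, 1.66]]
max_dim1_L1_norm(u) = 4.16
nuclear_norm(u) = 6.06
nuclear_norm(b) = 17.65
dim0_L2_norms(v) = [3.05, 1.0, 4.04]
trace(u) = 4.03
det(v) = 0.03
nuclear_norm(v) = 6.91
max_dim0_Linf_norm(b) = 9.78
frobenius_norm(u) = 4.11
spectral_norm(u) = 3.23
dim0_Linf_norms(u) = [1.17, 2.26, 1.81]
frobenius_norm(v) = 5.16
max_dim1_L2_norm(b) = 12.59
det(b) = -0.35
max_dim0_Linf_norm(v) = 3.41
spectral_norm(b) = 13.26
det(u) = 2.54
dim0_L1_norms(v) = [3.54, 1.55, 6.33]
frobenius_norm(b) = 13.97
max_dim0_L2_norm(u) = 2.88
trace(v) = -3.99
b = u @ v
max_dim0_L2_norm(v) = 4.04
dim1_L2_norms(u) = [2.16, 2.07, 2.81]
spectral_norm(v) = 4.63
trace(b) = -9.47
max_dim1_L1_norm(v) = 5.72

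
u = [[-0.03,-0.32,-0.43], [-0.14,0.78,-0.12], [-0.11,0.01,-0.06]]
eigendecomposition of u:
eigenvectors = [[-0.37,  0.89,  -0.88],[0.93,  0.16,  -0.11],[0.06,  0.42,  0.45]]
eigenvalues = [0.83, -0.29, 0.15]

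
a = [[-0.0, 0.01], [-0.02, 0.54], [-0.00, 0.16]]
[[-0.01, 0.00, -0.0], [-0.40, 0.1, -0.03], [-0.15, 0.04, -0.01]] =a@[[-5.03, 1.24, -0.43],[-0.93, 0.23, -0.08]]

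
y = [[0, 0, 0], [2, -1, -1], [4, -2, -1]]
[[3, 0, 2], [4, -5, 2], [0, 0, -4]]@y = [[8, -4, -2], [-2, 1, 3], [-16, 8, 4]]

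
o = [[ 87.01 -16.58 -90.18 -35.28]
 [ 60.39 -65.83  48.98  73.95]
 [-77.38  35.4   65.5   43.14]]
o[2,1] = 35.4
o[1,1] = -65.83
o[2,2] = 65.5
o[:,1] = [-16.58, -65.83, 35.4]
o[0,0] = 87.01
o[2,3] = 43.14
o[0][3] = -35.28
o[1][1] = -65.83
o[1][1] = -65.83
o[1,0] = 60.39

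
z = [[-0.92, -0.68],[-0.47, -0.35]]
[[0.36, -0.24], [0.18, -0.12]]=z @ [[0.02, -0.36],[-0.55, 0.84]]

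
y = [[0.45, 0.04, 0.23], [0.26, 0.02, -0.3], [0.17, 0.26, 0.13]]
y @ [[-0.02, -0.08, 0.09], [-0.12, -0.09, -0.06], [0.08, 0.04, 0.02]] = [[0.0, -0.03, 0.04], [-0.03, -0.03, 0.02], [-0.02, -0.03, 0.00]]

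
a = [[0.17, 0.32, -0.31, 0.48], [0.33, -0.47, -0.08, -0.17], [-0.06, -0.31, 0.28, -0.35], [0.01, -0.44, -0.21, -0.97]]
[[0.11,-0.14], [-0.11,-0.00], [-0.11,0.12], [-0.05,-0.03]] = a @[[-0.12, -0.08], [0.19, -0.11], [-0.2, 0.30], [0.01, 0.01]]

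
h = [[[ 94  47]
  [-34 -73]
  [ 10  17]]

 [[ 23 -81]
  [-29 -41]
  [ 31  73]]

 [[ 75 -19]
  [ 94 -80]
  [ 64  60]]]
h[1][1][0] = -29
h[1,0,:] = [23, -81]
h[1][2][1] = 73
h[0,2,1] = 17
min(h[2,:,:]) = -80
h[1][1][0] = -29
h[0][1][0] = -34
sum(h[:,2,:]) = 255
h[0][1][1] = -73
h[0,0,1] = 47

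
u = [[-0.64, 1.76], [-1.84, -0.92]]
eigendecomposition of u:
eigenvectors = [[-0.05-0.70j, (-0.05+0.7j)], [(0.71+0j), 0.71-0.00j]]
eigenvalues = [(-0.78+1.79j), (-0.78-1.79j)]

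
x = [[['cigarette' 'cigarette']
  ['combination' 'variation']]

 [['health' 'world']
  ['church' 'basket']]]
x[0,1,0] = 'combination'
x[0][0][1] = 'cigarette'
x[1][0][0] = 'health'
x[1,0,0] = 'health'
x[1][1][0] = 'church'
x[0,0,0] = 'cigarette'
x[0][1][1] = 'variation'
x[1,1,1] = 'basket'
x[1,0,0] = 'health'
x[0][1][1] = 'variation'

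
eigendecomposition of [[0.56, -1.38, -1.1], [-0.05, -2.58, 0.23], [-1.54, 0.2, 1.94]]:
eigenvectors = [[0.47, -0.82, -0.43], [-0.04, -0.04, -0.90], [-0.88, -0.57, -0.11]]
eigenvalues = [2.76, -0.27, -2.58]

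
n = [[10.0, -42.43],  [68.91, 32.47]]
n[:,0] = [10.0, 68.91]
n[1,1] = 32.47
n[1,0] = 68.91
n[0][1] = -42.43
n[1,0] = 68.91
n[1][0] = 68.91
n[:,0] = [10.0, 68.91]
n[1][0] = 68.91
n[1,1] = 32.47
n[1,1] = 32.47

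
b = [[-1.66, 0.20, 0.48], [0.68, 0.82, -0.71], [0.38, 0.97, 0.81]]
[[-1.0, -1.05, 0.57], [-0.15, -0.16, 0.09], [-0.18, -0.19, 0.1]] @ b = [[1.16, -0.51, 0.73], [0.17, -0.07, 0.11], [0.21, -0.09, 0.13]]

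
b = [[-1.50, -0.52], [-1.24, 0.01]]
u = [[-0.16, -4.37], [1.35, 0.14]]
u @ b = [[5.66, 0.04],[-2.20, -0.70]]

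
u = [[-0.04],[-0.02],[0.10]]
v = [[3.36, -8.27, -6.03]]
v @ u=[[-0.57]]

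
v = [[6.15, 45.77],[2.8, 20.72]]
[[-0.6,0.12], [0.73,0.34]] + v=[[5.55, 45.89], [3.53, 21.06]]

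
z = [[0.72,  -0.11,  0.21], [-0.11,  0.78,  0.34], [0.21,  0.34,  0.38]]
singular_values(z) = [0.97, 0.81, 0.1]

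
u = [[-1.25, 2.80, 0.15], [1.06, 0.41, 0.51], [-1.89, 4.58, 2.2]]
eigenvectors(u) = [[-0.7, 0.53, 0.2], [0.36, 0.43, 0.26], [-0.62, -0.73, 0.94]]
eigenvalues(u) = [-2.55, 0.84, 3.07]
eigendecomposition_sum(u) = [[-1.57, 1.69, -0.13], [0.8, -0.86, 0.07], [-1.40, 1.5, -0.12]] + [[0.33, 0.35, -0.17], [0.27, 0.29, -0.14], [-0.45, -0.48, 0.23]] + [[-0.01, 0.76, 0.45], [-0.01, 0.99, 0.58], [-0.04, 3.56, 2.09]]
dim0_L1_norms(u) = [4.2, 7.79, 2.86]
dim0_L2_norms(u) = [2.5, 5.38, 2.26]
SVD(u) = [[-0.48, 0.47, -0.74], [-0.02, -0.85, -0.52], [-0.88, -0.23, 0.42]] @ diag([6.154300407205204, 1.3709444853470858, 0.781279537662612]) @ [[0.36,-0.87,-0.33], [-0.76,-0.08,-0.64], [-0.53,-0.48,0.70]]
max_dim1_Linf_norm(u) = 4.58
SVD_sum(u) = [[-1.07, 2.57, 0.96], [-0.05, 0.12, 0.05], [-1.96, 4.71, 1.77]] + [[-0.49,-0.05,-0.41], [0.89,0.09,0.75], [0.24,0.02,0.20]] + [[0.31, 0.28, -0.40], [0.22, 0.2, -0.28], [-0.17, -0.16, 0.23]]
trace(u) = 1.36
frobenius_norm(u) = 6.35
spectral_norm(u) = 6.15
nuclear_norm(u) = 8.31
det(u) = -6.59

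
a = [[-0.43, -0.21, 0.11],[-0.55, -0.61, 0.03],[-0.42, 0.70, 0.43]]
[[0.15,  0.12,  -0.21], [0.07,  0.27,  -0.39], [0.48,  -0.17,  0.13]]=a@[[-0.52, 0.2, 0.71], [0.36, -0.59, 0.04], [0.03, 0.75, 0.93]]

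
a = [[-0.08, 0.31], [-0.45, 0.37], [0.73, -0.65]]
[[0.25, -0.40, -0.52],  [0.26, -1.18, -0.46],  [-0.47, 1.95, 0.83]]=a @ [[0.09, 1.98, -0.46],[0.82, -0.78, -1.80]]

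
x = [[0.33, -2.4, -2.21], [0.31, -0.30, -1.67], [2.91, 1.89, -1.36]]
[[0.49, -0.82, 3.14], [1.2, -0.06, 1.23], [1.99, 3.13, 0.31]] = x@[[-0.06, 0.93, 0.36], [0.55, 0.33, -0.77], [-0.83, 0.15, -0.53]]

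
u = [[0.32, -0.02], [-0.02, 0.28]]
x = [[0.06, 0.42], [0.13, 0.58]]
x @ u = [[0.01, 0.12], [0.03, 0.16]]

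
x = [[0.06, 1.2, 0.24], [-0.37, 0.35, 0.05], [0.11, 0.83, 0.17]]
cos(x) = [[1.21,-0.36,-0.06], [0.08,1.14,0.03], [0.14,-0.29,0.95]]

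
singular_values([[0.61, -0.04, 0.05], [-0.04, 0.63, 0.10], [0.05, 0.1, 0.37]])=[0.67, 0.61, 0.32]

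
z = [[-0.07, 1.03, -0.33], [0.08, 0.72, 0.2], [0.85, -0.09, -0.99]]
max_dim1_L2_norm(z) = 1.31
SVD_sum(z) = [[0.23, 0.07, -0.31],[0.01, 0.0, -0.01],[0.76, 0.21, -1.00]] + [[-0.17, 0.98, 0.08], [-0.12, 0.69, 0.05], [0.05, -0.31, -0.02]] + [[-0.13, -0.01, -0.1], [0.20, 0.02, 0.15], [0.04, 0.00, 0.03]]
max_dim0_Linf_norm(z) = 1.03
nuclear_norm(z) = 2.89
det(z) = 0.51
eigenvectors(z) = [[(0.35+0.44j), (0.35-0.44j), -0.67+0.00j],[-0.12-0.07j, (-0.12+0.07j), -0.70+0.00j],[0.81+0.00j, (0.81-0j), (-0.27+0j)]]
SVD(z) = [[0.29,0.79,-0.54], [0.01,0.56,0.83], [0.96,-0.25,0.16]] @ diag([1.3276064409258248, 1.2630455762372512, 0.30393586553707963]) @ [[0.6, 0.17, -0.78], [-0.18, 0.98, 0.08], [0.78, 0.09, 0.62]]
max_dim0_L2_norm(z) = 1.26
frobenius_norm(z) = 1.86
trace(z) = -0.34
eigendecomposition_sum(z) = [[-0.09+0.43j, (0.16-0.3j), -0.19-0.29j], [(-0.02-0.11j), -0.01+0.08j, (0.07+0.05j)], [(0.4+0.49j), -0.19-0.45j, -0.51-0.05j]] + [[(-0.09-0.43j), (0.16+0.3j), -0.19+0.29j], [-0.02+0.11j, -0.01-0.08j, (0.07-0.05j)], [(0.4-0.49j), -0.19+0.45j, -0.51+0.05j]] + [[0.11-0.00j, (0.71+0j), (0.06+0j)], [0.12-0.00j, 0.74+0.00j, (0.06+0j)], [0.04-0.00j, (0.29+0j), (0.02+0j)]]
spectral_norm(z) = 1.33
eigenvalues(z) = [(-0.61+0.46j), (-0.61-0.46j), (0.87+0j)]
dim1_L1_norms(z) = [1.43, 1.0, 1.93]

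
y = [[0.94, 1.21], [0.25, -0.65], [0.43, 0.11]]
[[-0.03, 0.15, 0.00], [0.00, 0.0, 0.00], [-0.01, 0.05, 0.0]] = y@[[-0.02, 0.11, 0.00], [-0.01, 0.04, 0.0]]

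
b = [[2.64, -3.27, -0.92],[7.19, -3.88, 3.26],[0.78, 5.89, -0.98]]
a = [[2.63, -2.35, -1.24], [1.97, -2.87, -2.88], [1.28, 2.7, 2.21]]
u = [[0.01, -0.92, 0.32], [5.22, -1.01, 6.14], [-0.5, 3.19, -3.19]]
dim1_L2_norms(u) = [0.97, 8.12, 4.54]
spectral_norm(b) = 9.96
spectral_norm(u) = 8.81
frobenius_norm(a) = 6.94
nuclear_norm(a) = 9.81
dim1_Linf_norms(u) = [0.92, 6.14, 3.19]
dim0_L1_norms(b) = [10.61, 13.04, 5.16]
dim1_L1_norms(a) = [6.22, 7.72, 6.19]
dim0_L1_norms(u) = [5.73, 5.12, 9.65]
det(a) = 11.51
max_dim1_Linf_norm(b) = 7.19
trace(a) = 1.97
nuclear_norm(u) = 12.22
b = a + u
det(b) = -113.75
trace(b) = -2.22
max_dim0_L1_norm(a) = 7.92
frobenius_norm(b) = 11.50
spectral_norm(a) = 6.27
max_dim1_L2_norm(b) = 8.8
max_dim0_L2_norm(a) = 4.59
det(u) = -7.49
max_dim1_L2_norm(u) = 8.12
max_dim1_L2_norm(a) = 4.52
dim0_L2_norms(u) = [5.24, 3.47, 6.93]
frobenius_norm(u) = 9.36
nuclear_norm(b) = 17.43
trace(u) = -4.19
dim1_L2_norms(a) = [3.74, 4.52, 3.72]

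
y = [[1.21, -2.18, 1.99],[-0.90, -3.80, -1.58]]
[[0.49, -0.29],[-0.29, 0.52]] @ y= [[0.85,0.03,1.43], [-0.82,-1.34,-1.40]]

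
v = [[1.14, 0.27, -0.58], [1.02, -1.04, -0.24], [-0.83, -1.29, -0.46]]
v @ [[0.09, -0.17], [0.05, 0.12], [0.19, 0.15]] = [[0.01, -0.25], [-0.01, -0.33], [-0.23, -0.08]]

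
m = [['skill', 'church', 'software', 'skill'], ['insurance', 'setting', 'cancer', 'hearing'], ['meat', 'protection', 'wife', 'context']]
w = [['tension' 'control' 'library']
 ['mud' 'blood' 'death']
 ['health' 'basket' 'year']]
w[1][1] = 'blood'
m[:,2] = ['software', 'cancer', 'wife']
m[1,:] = ['insurance', 'setting', 'cancer', 'hearing']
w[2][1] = 'basket'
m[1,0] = 'insurance'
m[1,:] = ['insurance', 'setting', 'cancer', 'hearing']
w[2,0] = 'health'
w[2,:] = ['health', 'basket', 'year']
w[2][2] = 'year'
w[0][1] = 'control'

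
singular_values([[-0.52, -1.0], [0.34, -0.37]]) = [1.14, 0.47]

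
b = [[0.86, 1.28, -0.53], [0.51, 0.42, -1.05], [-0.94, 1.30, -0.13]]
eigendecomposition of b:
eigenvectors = [[(-0.87+0j), (0.35-0.21j), (0.35+0.21j)],[-0.47+0.00j, 0.19+0.47j, 0.19-0.47j],[0.12+0.00j, 0.76+0.00j, 0.76-0.00j]]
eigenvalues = [(1.62+0j), (-0.24+1.06j), (-0.24-1.06j)]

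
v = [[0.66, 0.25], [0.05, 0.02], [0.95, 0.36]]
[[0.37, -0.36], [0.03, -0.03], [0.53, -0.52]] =v @ [[0.32,-0.39], [0.64,-0.41]]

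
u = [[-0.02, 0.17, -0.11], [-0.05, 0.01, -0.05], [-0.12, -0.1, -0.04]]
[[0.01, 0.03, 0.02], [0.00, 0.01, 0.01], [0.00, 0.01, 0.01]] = u @ [[-0.0,-0.01,-0.01], [-0.00,-0.02,-0.02], [-0.06,-0.28,-0.21]]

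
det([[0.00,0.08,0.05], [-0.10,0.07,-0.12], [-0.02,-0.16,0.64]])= 0.006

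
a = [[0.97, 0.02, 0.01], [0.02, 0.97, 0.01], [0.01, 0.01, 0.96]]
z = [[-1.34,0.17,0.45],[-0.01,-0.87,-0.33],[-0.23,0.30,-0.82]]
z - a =[[-2.31, 0.15, 0.44], [-0.03, -1.84, -0.34], [-0.24, 0.29, -1.78]]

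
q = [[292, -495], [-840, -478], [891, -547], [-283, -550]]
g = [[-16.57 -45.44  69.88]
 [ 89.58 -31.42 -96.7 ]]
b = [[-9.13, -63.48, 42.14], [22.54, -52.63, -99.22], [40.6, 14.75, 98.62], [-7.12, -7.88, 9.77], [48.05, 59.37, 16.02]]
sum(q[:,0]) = 60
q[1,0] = -840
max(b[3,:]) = 9.77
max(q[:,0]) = 891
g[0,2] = 69.88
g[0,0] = -16.57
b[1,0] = 22.54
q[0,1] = -495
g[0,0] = -16.57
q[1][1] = -478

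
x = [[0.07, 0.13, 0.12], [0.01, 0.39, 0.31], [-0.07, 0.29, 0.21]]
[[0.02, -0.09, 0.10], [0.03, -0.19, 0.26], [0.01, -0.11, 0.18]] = x @ [[0.06, -0.30, 0.29], [-0.14, -0.01, 0.86], [0.27, -0.6, -0.24]]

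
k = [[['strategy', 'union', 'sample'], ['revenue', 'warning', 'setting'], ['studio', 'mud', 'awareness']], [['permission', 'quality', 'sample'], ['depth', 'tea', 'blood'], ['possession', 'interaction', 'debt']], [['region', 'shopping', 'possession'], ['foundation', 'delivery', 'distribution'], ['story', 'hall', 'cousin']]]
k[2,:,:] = [['region', 'shopping', 'possession'], ['foundation', 'delivery', 'distribution'], ['story', 'hall', 'cousin']]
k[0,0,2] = 'sample'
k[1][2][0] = 'possession'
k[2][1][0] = 'foundation'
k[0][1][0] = 'revenue'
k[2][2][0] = 'story'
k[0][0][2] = 'sample'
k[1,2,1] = 'interaction'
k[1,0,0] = 'permission'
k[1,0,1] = 'quality'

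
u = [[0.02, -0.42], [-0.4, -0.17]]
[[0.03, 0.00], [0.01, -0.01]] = u@[[0.02, 0.03], [-0.08, -0.01]]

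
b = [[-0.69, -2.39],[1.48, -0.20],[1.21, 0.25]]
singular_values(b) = [2.61, 1.76]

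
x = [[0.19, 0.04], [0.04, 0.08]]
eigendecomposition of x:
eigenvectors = [[0.95, -0.31], [0.31, 0.95]]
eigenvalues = [0.2, 0.07]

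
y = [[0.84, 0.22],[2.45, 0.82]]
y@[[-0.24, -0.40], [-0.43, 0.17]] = [[-0.30, -0.30], [-0.94, -0.84]]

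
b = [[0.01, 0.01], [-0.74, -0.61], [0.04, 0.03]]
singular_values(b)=[0.96, 0.0]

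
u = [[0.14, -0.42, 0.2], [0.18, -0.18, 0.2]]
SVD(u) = [[-0.84, -0.54], [-0.54, 0.84]] @ diag([0.5707292726955406, 0.12275217834490439]) @ [[-0.38, 0.79, -0.48], [0.62, 0.60, 0.50]]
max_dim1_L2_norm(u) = 0.49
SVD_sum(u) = [[0.18,-0.38,0.23], [0.12,-0.24,0.15]] + [[-0.04, -0.04, -0.03], [0.06, 0.06, 0.05]]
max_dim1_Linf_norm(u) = 0.42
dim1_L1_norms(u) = [0.76, 0.56]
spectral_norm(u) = 0.57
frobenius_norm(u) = 0.58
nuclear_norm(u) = 0.69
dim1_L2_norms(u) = [0.49, 0.32]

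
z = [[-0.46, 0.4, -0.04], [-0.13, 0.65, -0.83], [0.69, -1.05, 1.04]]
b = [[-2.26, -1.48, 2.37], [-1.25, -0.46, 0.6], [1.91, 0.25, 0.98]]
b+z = [[-2.72,-1.08,2.33], [-1.38,0.19,-0.23], [2.60,-0.80,2.02]]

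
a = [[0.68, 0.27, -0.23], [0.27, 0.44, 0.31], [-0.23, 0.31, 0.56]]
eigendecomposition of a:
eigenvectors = [[-0.46, 0.88, 0.09], [0.68, 0.29, 0.67], [-0.57, -0.37, 0.74]]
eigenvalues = [-0.0, 0.87, 0.82]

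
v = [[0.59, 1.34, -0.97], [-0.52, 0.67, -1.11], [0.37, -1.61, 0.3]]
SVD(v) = [[0.64, -0.62, 0.45], [0.46, 0.78, 0.42], [-0.61, -0.07, 0.79]] @ diag([2.528166424956644, 0.8700698865516502, 0.8404480473163964]) @ [[-0.03,  0.85,  -0.52], [-0.92,  -0.24,  -0.33], [0.4,  -0.47,  -0.79]]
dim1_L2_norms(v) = [1.76, 1.4, 1.68]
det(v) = -1.85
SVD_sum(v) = [[-0.06, 1.39, -0.85], [-0.04, 1.00, -0.61], [0.05, -1.31, 0.8]] + [[0.5, 0.13, 0.18],[-0.62, -0.16, -0.22],[0.05, 0.01, 0.02]] + [[0.15,-0.18,-0.3], [0.14,-0.17,-0.28], [0.27,-0.31,-0.52]]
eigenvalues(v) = [(1.21+0.82j), (1.21-0.82j), (-0.86+0j)]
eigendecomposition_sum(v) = [[0.30+0.87j, (0.67-0.99j), -0.48+0.72j], [-0.24+0.31j, 0.51+0.01j, -0.37-0.01j], [0.21-0.38j, -0.56+0.08j, 0.40-0.06j]] + [[0.30-0.87j,  (0.67+0.99j),  -0.48-0.72j], [-0.24-0.31j,  0.51-0.01j,  -0.37+0.01j], [(0.21+0.38j),  -0.56-0.08j,  0.40+0.06j]] + [[-0.00-0.00j, -0.00+0.00j, -0.00-0.00j], [-0.03-0.00j, -0.36+0.00j, -0.37-0.00j], [-0.05-0.00j, -0.49+0.00j, -0.51-0.00j]]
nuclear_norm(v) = 4.24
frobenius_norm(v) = 2.80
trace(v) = 1.56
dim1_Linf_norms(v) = [1.34, 1.11, 1.61]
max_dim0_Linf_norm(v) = 1.61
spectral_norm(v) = 2.53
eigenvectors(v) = [[-0.84+0.00j, (-0.84-0j), 0.00+0.00j], [(-0.2-0.3j), -0.20+0.30j, 0.59+0.00j], [(0.27+0.29j), (0.27-0.29j), (0.81+0j)]]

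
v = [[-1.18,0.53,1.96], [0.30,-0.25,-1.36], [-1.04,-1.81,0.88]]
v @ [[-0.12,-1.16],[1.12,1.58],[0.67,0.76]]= [[2.05, 3.7], [-1.23, -1.78], [-1.31, -0.98]]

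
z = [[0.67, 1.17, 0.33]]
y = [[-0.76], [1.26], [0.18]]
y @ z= [[-0.51,  -0.89,  -0.25],[0.84,  1.47,  0.42],[0.12,  0.21,  0.06]]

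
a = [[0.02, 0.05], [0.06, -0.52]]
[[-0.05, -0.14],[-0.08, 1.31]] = a @ [[-2.32, -0.59], [-0.11, -2.58]]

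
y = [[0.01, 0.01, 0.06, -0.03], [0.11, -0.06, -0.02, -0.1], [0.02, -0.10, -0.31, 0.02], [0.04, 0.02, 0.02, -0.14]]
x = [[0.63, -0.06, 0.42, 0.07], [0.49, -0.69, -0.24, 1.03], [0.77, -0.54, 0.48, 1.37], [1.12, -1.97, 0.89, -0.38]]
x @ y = [[0.01, -0.03, -0.09, -0.01],[-0.03, 0.09, 0.14, -0.09],[0.01, 0.02, -0.06, -0.15],[-0.2, 0.03, -0.18, 0.23]]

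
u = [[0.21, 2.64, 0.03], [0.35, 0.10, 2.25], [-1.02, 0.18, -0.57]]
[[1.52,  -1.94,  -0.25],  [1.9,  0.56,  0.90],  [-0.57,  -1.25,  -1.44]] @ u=[[-0.1, 3.77, -4.18], [-0.32, 5.23, 0.80], [0.91, -1.89, -2.01]]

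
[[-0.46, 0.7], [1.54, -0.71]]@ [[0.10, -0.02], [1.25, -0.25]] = [[0.83, -0.17], [-0.73, 0.15]]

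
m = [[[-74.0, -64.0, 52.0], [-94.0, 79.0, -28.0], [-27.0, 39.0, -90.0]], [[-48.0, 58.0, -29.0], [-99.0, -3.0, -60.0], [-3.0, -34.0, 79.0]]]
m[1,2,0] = -3.0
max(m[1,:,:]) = 79.0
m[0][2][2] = -90.0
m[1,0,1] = 58.0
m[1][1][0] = -99.0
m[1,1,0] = -99.0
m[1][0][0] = -48.0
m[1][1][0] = -99.0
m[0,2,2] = -90.0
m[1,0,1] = 58.0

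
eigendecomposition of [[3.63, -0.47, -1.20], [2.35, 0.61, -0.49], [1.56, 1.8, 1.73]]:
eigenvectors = [[-0.16-0.49j, -0.16+0.49j, (0.18+0j)], [(-0.27-0.31j), (-0.27+0.31j), (-0.66+0j)], [-0.75+0.00j, -0.75-0.00j, 0.73+0.00j]]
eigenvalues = [(2.73+1.78j), (2.73-1.78j), (0.5+0j)]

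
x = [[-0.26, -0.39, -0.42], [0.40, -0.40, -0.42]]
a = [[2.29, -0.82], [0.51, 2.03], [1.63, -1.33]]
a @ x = [[-0.92,-0.57,-0.62], [0.68,-1.01,-1.07], [-0.96,-0.1,-0.13]]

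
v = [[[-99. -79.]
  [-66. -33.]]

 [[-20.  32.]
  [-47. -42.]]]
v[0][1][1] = -33.0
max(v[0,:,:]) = -33.0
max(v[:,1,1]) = -33.0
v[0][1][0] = -66.0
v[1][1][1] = -42.0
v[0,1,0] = -66.0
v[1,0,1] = 32.0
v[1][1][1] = -42.0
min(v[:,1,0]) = -66.0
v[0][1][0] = -66.0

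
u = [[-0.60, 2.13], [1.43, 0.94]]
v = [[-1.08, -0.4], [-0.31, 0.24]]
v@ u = [[0.08, -2.68], [0.53, -0.43]]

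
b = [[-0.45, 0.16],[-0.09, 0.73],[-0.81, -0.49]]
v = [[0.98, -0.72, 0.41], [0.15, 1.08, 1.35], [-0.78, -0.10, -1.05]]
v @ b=[[-0.71, -0.57], [-1.26, 0.15], [1.21, 0.32]]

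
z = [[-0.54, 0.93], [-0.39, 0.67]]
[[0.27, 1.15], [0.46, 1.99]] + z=[[-0.27,  2.08], [0.07,  2.66]]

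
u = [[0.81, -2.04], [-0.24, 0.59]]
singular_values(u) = [2.29, 0.01]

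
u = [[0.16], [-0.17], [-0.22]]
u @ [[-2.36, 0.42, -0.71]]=[[-0.38, 0.07, -0.11], [0.4, -0.07, 0.12], [0.52, -0.09, 0.16]]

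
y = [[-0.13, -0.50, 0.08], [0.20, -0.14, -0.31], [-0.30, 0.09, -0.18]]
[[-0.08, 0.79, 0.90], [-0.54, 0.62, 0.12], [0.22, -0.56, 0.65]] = y @ [[-1.05, 1.40, -1.99], [0.56, -1.97, -1.45], [0.80, -0.21, -1.03]]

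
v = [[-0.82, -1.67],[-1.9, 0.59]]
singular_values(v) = [2.08, 1.76]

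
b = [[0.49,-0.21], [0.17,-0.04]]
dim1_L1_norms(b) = [0.7, 0.21]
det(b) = 0.02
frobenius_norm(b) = 0.56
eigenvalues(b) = [0.41, 0.04]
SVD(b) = [[-0.95, -0.31], [-0.31, 0.95]] @ diag([0.5602447317709106, 0.028737441134178206]) @ [[-0.93, 0.38], [0.38, 0.93]]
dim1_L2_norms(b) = [0.53, 0.17]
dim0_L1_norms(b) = [0.66, 0.25]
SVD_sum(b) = [[0.49, -0.2],[0.16, -0.07]] + [[-0.00, -0.01], [0.01, 0.03]]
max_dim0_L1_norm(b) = 0.66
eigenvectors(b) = [[0.94, 0.42], [0.35, 0.91]]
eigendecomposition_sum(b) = [[0.50, -0.23],[0.19, -0.09]] + [[-0.01,  0.02],[-0.02,  0.05]]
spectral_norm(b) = 0.56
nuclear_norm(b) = 0.59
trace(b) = 0.45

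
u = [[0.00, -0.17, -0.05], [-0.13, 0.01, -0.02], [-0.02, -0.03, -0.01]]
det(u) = -0.00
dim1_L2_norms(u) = [0.18, 0.13, 0.04]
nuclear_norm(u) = 0.32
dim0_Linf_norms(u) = [0.13, 0.17, 0.05]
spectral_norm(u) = 0.18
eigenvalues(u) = [0.15, -0.16, 0.0]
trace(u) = 0.00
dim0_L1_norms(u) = [0.15, 0.21, 0.08]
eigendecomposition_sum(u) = [[0.07, -0.09, -0.01], [-0.07, 0.08, 0.01], [0.0, -0.0, -0.00]] + [[-0.07,-0.08,-0.04], [-0.06,-0.07,-0.03], [-0.02,-0.03,-0.01]] + [[0.0, 0.0, -0.0], [0.00, 0.00, -0.0], [-0.0, -0.00, 0.0]]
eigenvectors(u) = [[-0.74, 0.75, -0.16], [0.67, 0.62, -0.28], [-0.03, 0.23, 0.95]]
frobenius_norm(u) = 0.22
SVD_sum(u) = [[-0.0, -0.17, -0.05], [0.00, 0.00, 0.00], [-0.0, -0.03, -0.01]] + [[0.0, -0.00, 0.0], [-0.13, 0.01, -0.02], [-0.02, 0.00, -0.00]] + [[0.0, 0.0, -0.0],  [0.00, 0.0, -0.00],  [-0.00, -0.00, 0.00]]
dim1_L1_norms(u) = [0.22, 0.16, 0.06]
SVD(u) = [[-0.98, 0.01, -0.18], [0.02, -0.99, -0.15], [-0.18, -0.15, 0.97]] @ diag([0.18004245765516882, 0.1333417481626816, 0.002166019022714906]) @ [[0.01, 0.96, 0.28], [0.99, -0.05, 0.16], [-0.16, -0.28, 0.95]]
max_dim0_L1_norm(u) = 0.21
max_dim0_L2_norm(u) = 0.17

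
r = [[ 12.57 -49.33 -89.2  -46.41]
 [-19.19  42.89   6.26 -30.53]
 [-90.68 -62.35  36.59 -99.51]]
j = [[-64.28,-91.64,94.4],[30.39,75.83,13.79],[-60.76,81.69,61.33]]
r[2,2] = 36.59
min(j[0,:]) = -91.64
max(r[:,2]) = 36.59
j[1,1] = 75.83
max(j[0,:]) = 94.4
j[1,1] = 75.83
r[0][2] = -89.2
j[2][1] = 81.69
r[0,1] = -49.33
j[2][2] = 61.33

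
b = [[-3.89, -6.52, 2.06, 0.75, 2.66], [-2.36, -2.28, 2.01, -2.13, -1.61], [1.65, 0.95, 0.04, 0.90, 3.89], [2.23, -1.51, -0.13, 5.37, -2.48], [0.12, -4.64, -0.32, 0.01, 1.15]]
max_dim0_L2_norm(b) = 8.51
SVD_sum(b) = [[-3.58, -6.91, 1.92, -0.32, 1.71], [-1.38, -2.67, 0.74, -0.12, 0.66], [0.32, 0.62, -0.17, 0.03, -0.15], [0.2, 0.39, -0.11, 0.02, -0.10], [-1.76, -3.39, 0.94, -0.16, 0.84]] + [[0.18, -0.15, -0.04, 0.41, -0.09],[-0.72, 0.58, 0.17, -1.6, 0.35],[0.15, -0.12, -0.03, 0.32, -0.07],[2.42, -1.95, -0.56, 5.37, -1.16],[0.50, -0.40, -0.11, 1.1, -0.24]] + [[0.23, 0.07, -0.11, 0.11, 0.93],[-0.65, -0.21, 0.32, -0.32, -2.62],[1.01, 0.32, -0.5, 0.49, 4.08],[-0.31, -0.10, 0.16, -0.15, -1.26],[0.19, 0.06, -0.1, 0.09, 0.78]] + [[-0.55, 0.44, 0.54, 0.49, 0.11], [-0.09, 0.07, 0.09, 0.08, 0.02], [-0.21, 0.17, 0.21, 0.19, 0.04], [-0.20, 0.16, 0.2, 0.18, 0.04], [1.14, -0.91, -1.12, -1.01, -0.23]] + [[-0.17, 0.02, -0.24, 0.06, 0.0],[0.49, -0.05, 0.69, -0.17, -0.01],[0.38, -0.04, 0.54, -0.13, -0.01],[0.12, -0.01, 0.18, -0.04, -0.0],[0.05, -0.01, 0.07, -0.02, -0.00]]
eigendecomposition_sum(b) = [[-3.51-0.00j, (-5.44-0j), 2.20-0.00j, (-0.82+0j), (-1.09+0j)], [(-2.16-0j), (-3.35-0j), 1.35-0.00j, -0.50+0.00j, -0.67+0.00j], [1.43+0.00j, (2.22+0j), (-0.9+0j), 0.33-0.00j, (0.44-0j)], [(0.17+0j), (0.26+0j), -0.11+0.00j, (0.04-0j), 0.05-0.00j], [-1.00-0.00j, (-1.54-0j), (0.62-0j), (-0.23+0j), -0.31+0.00j]] + [[-1.16-0.00j, (1.29+0j), 0.14+0.00j, 0.44-0.00j, (1.58-0j)],[0.40+0.00j, (-0.45-0j), (-0.05-0j), (-0.15+0j), -0.55+0.00j],[-0.39-0.00j, 0.44+0.00j, 0.05+0.00j, (0.15-0j), (0.53-0j)],[(0.57+0j), (-0.63-0j), -0.07-0.00j, (-0.22+0j), -0.77+0.00j],[(0.52+0j), -0.58-0.00j, -0.06-0.00j, (-0.2+0j), -0.70+0.00j]] + [[(0.7+0j), (-0.63+0j), 0.01-0.00j, (2.51+0j), (-0.67+0j)], [(-0.52-0j), (0.46-0j), -0.01+0.00j, -1.85-0.00j, (0.49+0j)], [(0.63+0j), (-0.56+0j), 0.01-0.00j, 2.25+0.00j, (-0.6+0j)], [(1.5+0j), -1.34+0.00j, 0.03-0.00j, (5.38+0j), (-1.43+0j)], [(0.46+0j), (-0.41+0j), (0.01-0j), 1.66+0.00j, -0.44+0.00j]] + [[0.04-0.12j, (-0.87+1.19j), -0.15+1.08j, (-0.7+0.19j), 1.42-0.58j],[-0.04+0.01j, 0.53+0.05j, (0.36-0.16j), (0.19+0.18j), -0.44-0.33j],[-0.01-0.20j, (-0.57+2.3j), 0.44+1.69j, (-0.92+0.71j), (1.76-1.72j)],[-0.00+0.01j, 0.10-0.15j, (0.01-0.13j), 0.08-0.03j, -0.17+0.08j],[(0.07-0.08j), -1.05+0.68j, (-0.44+0.81j), (-0.61-0.06j), (1.3-0.03j)]] + [[0.04+0.12j, -0.87-1.19j, (-0.15-1.08j), -0.70-0.19j, 1.42+0.58j], [(-0.04-0.01j), 0.53-0.05j, (0.36+0.16j), 0.19-0.18j, -0.44+0.33j], [(-0.01+0.2j), (-0.57-2.3j), (0.44-1.69j), (-0.92-0.71j), 1.76+1.72j], [(-0-0.01j), (0.1+0.15j), 0.01+0.13j, (0.08+0.03j), (-0.17-0.08j)], [(0.07+0.08j), (-1.05-0.68j), -0.44-0.81j, -0.61+0.06j, 1.30+0.03j]]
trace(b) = 0.39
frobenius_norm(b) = 13.28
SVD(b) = [[-0.84, -0.07, 0.18, 0.43, 0.26], [-0.33, 0.28, -0.51, 0.07, -0.74], [0.08, -0.06, 0.79, 0.16, -0.58], [0.05, -0.94, -0.24, 0.16, -0.19], [-0.41, -0.19, 0.15, -0.87, -0.07]] @ diag([9.704101187428188, 6.763037471842034, 5.401486253343578, 2.412110586384479, 1.1634487838351681]) @ [[0.44, 0.84, -0.23, 0.04, -0.21], [-0.38, 0.31, 0.09, -0.85, 0.18], [0.24, 0.07, -0.12, 0.12, 0.95], [-0.54, 0.43, 0.53, 0.48, 0.11], [-0.56, 0.06, -0.80, 0.20, 0.01]]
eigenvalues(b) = [(-8.02+0j), (-2.48+0j), (6.11+0j), (2.39+1.57j), (2.39-1.57j)]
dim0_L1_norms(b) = [10.25, 15.9, 4.56, 9.16, 11.79]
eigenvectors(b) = [[(-0.78+0j),(-0.77+0j),0.37+0.00j,(-0.44-0.18j),-0.44+0.18j], [(-0.48+0j),0.27+0.00j,(-0.27+0j),(0.03+0.17j),0.03-0.17j], [(0.32+0j),(-0.26+0j),0.33+0.00j,(-0.76+0j),-0.76-0.00j], [0.04+0.00j,(0.38+0j),0.79+0.00j,0.06+0.02j,(0.06-0.02j)], [(-0.22+0j),(0.34+0j),0.24+0.00j,-0.29-0.28j,-0.29+0.28j]]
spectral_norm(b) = 9.70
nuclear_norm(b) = 25.44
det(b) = 994.84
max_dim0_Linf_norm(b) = 6.52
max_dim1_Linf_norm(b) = 6.52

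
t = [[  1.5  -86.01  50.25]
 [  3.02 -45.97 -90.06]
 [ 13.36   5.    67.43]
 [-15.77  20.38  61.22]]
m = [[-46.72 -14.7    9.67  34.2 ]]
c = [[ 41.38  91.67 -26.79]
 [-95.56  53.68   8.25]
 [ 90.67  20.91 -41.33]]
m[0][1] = -14.7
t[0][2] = 50.25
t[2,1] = 5.0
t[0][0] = 1.5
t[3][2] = 61.22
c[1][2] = 8.25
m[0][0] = -46.72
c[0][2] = -26.79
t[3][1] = 20.38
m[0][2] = 9.67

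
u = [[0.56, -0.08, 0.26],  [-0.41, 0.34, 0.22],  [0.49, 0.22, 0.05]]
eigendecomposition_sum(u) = [[-0.05,-0.03,0.06], [-0.08,-0.05,0.10], [0.14,0.08,-0.17]] + [[0.63, 0.01, 0.24],[-0.49, -0.00, -0.18],[0.29, 0.0, 0.11]] + [[-0.02, -0.06, -0.04], [0.16, 0.39, 0.30], [0.06, 0.14, 0.11]]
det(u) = -0.09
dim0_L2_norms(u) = [0.85, 0.41, 0.34]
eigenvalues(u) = [-0.27, 0.74, 0.48]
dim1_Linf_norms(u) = [0.56, 0.41, 0.49]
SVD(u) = [[-0.69,0.22,0.69], [0.49,0.85,0.21], [-0.54,0.48,-0.69]] @ diag([0.8604012849328013, 0.46245617006839024, 0.23778965421494097]) @ [[-0.99,  0.12,  -0.11], [0.03,  0.81,  0.58], [-0.16,  -0.57,  0.81]]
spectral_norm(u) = 0.86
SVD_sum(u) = [[0.58, -0.07, 0.07], [-0.41, 0.05, -0.05], [0.46, -0.06, 0.05]] + [[0.00,0.08,0.06], [0.01,0.32,0.23], [0.01,0.18,0.13]] + [[-0.03,  -0.09,  0.13], [-0.01,  -0.03,  0.04], [0.03,  0.09,  -0.13]]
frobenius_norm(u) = 1.01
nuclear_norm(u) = 1.56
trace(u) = 0.95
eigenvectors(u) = [[0.3, 0.74, -0.13], [0.5, -0.57, 0.93], [-0.81, 0.35, 0.33]]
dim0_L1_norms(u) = [1.46, 0.64, 0.53]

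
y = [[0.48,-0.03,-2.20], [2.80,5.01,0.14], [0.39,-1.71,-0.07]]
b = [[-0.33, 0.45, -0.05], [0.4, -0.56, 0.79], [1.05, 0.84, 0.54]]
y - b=[[0.81, -0.48, -2.15], [2.40, 5.57, -0.65], [-0.66, -2.55, -0.61]]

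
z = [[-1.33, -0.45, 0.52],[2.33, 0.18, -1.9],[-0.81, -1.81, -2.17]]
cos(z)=[[0.91, 0.06, 0.19], [0.27, 0.56, -0.96], [0.23, -0.77, -0.47]]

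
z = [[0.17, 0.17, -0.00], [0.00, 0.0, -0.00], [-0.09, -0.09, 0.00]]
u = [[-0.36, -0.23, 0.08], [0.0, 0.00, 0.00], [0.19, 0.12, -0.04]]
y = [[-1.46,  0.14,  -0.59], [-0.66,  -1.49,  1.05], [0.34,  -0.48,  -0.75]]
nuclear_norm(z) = 0.27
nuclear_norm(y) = 4.46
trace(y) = -3.70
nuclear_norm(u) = 0.49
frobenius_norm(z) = 0.27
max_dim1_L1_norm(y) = 3.2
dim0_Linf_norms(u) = [0.36, 0.23, 0.08]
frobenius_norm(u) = 0.49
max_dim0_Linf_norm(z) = 0.17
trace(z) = 0.17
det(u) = 0.00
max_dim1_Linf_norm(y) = 1.49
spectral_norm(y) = 1.95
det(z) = 0.00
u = z @ y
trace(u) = -0.40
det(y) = -2.87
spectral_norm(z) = 0.27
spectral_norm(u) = 0.49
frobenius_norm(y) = 2.68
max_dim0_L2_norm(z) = 0.19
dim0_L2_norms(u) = [0.41, 0.26, 0.09]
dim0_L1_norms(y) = [2.46, 2.11, 2.39]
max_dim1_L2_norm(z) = 0.24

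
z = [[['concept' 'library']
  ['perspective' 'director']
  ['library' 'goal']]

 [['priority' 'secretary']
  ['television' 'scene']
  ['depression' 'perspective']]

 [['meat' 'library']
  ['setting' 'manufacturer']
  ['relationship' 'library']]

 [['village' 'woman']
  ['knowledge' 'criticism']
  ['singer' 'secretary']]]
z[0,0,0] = 'concept'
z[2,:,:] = [['meat', 'library'], ['setting', 'manufacturer'], ['relationship', 'library']]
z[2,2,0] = 'relationship'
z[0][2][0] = 'library'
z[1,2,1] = 'perspective'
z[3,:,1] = ['woman', 'criticism', 'secretary']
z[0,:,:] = [['concept', 'library'], ['perspective', 'director'], ['library', 'goal']]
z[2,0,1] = 'library'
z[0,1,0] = 'perspective'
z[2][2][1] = 'library'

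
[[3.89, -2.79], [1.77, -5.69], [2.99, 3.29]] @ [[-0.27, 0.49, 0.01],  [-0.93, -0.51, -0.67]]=[[1.54,3.33,1.91], [4.81,3.77,3.83], [-3.87,-0.21,-2.17]]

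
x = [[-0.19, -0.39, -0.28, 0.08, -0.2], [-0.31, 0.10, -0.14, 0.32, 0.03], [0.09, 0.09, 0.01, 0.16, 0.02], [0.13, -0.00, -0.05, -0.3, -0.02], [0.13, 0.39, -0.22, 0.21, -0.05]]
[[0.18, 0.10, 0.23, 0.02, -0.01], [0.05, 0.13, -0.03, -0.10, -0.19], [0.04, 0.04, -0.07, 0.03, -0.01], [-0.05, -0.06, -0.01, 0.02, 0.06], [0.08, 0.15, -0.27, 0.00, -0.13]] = x@ [[0.18, -0.04, -0.11, 0.33, 0.34],[-0.19, 0.09, -0.62, -0.15, -0.30],[-0.25, -0.28, 0.02, 0.03, 0.21],[0.29, 0.24, -0.02, 0.08, -0.08],[-0.22, -0.15, 0.15, -0.15, -0.03]]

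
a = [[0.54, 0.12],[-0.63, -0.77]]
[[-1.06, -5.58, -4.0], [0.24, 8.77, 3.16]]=a @ [[-2.31, -9.54, -7.93], [1.58, -3.58, 2.39]]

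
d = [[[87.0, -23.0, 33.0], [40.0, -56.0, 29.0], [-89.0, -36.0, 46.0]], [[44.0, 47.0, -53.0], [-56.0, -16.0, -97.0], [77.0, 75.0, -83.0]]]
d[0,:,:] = [[87.0, -23.0, 33.0], [40.0, -56.0, 29.0], [-89.0, -36.0, 46.0]]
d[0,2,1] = -36.0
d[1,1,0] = -56.0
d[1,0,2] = -53.0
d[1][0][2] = -53.0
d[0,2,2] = 46.0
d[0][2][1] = -36.0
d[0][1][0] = 40.0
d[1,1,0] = -56.0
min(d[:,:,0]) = -89.0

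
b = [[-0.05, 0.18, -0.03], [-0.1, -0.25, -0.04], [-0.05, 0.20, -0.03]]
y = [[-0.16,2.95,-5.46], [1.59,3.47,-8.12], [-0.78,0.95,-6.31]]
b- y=[[0.11, -2.77, 5.43], [-1.69, -3.72, 8.08], [0.73, -0.75, 6.28]]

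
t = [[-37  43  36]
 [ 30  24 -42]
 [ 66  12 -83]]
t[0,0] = -37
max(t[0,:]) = 43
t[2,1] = 12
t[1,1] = 24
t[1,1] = 24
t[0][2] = 36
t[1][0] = 30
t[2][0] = 66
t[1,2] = -42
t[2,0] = 66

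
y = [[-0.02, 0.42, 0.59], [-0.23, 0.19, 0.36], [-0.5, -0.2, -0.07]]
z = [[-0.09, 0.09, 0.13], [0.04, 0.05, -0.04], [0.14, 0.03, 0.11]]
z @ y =[[-0.08,  -0.05,  -0.03], [0.01,  0.03,  0.04], [-0.06,  0.04,  0.09]]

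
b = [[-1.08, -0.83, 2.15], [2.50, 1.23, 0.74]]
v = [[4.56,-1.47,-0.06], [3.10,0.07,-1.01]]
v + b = [[3.48, -2.3, 2.09], [5.6, 1.30, -0.27]]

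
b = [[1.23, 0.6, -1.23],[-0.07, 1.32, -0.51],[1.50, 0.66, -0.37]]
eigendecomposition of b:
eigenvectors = [[0.39+0.47j, 0.39-0.47j, (0.03+0j)], [(0.13+0.25j), (0.13-0.25j), 0.90+0.00j], [0.74+0.00j, (0.74-0j), 0.44+0.00j]]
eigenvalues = [(0.56+1.19j), (0.56-1.19j), (1.07+0j)]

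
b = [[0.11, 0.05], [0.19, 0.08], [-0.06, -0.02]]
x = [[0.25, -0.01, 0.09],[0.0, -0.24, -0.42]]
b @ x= [[0.03, -0.01, -0.01], [0.05, -0.02, -0.02], [-0.02, 0.01, 0.00]]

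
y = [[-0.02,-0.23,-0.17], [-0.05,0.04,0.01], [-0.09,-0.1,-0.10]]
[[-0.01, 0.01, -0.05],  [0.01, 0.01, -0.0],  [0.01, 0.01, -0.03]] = y@[[-0.17, -0.13, 0.07],[-0.0, -0.01, 0.02],[0.08, -0.01, 0.23]]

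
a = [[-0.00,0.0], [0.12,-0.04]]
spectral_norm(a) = 0.13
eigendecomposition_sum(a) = [[-0.00, -0.00], [0.12, -0.04]] + [[-0.0, -0.00], [-0.00, -0.0]]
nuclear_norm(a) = 0.13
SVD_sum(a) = [[0.0, 0.00], [0.12, -0.04]] + [[0.0, 0.0], [0.00, 0.00]]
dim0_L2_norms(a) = [0.12, 0.04]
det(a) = 0.00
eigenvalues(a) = [-0.04, -0.0]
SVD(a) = [[0.0, 1.00], [1.0, 0.00]] @ diag([0.12649110640673517, 0.0]) @ [[0.95, -0.32],[0.32, 0.95]]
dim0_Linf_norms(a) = [0.12, 0.04]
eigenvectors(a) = [[0.00,0.32], [1.00,0.95]]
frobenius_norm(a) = 0.13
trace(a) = -0.04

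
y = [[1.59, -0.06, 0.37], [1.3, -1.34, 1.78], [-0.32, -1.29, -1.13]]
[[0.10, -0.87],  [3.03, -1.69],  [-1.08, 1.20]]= y @ [[-0.32, -0.37], [-0.47, -0.15], [1.58, -0.79]]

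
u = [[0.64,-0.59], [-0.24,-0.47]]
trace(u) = 0.17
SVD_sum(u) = [[0.55, -0.66],[0.13, -0.16]] + [[0.09, 0.07], [-0.37, -0.31]]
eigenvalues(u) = [0.76, -0.59]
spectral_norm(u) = 0.89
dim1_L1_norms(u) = [1.23, 0.71]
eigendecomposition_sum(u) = [[0.69, -0.33],[-0.14, 0.07]] + [[-0.05, -0.26], [-0.1, -0.54]]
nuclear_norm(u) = 1.39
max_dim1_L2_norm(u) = 0.87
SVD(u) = [[-0.97, -0.24], [-0.24, 0.97]] @ diag([0.8875514860837832, 0.4984499569169086]) @ [[-0.64, 0.77], [-0.77, -0.64]]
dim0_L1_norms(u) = [0.88, 1.06]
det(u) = -0.44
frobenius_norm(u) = 1.02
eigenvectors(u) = [[0.98, 0.43], [-0.19, 0.9]]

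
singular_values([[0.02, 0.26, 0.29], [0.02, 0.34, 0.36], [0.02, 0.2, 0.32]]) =[0.73, 0.06, 0.0]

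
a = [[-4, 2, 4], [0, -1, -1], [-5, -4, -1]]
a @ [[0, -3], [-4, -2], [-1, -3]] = [[-12, -4], [5, 5], [17, 26]]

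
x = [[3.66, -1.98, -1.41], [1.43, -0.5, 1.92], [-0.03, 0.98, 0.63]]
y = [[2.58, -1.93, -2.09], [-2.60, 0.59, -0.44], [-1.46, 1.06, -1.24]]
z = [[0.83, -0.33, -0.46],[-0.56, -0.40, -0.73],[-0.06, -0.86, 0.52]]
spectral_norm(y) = 4.55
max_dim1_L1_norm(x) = 7.05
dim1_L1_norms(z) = [1.62, 1.69, 1.44]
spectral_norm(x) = 4.53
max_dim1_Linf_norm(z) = 0.86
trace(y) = 1.93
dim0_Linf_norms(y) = [2.6, 1.93, 2.09]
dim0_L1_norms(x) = [5.12, 3.46, 3.96]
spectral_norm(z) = 1.01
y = z @ x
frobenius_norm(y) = 5.18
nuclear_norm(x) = 7.64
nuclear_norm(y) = 7.68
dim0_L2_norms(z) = [1.0, 1.0, 1.01]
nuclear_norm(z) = 3.01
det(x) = -8.10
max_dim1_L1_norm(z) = 1.69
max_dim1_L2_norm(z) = 1.01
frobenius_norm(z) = 1.74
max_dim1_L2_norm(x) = 4.39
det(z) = -1.01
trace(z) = 0.95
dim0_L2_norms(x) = [3.93, 2.27, 2.46]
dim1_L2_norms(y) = [3.84, 2.7, 2.19]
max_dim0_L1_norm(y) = 6.64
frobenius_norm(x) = 5.16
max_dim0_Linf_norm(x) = 3.66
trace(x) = 3.79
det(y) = 8.26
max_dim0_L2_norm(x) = 3.93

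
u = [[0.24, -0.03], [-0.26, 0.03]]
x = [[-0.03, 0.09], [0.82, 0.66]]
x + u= [[0.21, 0.06], [0.56, 0.69]]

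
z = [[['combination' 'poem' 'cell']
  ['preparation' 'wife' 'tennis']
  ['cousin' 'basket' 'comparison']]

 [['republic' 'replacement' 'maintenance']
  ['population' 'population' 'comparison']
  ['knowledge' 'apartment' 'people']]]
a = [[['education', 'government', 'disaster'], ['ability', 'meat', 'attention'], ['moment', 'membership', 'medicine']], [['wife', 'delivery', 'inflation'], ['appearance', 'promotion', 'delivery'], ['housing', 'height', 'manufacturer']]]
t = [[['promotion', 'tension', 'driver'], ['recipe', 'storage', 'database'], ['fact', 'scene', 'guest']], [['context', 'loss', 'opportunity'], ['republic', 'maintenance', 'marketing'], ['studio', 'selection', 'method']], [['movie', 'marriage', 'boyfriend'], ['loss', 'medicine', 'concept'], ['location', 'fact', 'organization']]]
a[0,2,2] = 'medicine'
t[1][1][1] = 'maintenance'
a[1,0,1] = 'delivery'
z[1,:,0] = ['republic', 'population', 'knowledge']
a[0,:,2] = ['disaster', 'attention', 'medicine']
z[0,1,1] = 'wife'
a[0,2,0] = 'moment'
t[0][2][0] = 'fact'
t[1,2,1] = 'selection'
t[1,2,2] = 'method'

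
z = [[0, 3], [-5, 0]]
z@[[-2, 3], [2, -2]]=[[6, -6], [10, -15]]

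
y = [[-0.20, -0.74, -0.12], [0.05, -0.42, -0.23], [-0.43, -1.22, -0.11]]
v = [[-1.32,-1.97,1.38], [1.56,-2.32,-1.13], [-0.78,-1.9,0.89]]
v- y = [[-1.12, -1.23, 1.50], [1.51, -1.90, -0.9], [-0.35, -0.68, 1.0]]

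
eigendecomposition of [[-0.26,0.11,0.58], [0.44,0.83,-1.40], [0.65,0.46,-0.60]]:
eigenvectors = [[-0.62+0.00j, 0.11-0.39j, 0.11+0.39j], [(0.59+0j), (0.79+0j), (0.79-0j)], [(0.52+0j), 0.27-0.37j, 0.27+0.37j]]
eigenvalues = [(-0.85+0j), (0.41+0.44j), (0.41-0.44j)]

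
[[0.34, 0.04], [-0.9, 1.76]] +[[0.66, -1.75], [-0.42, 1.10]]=[[1.00, -1.71],[-1.32, 2.86]]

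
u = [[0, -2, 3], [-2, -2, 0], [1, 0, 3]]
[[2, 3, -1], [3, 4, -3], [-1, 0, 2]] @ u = [[-7, -10, 3], [-11, -14, 0], [2, 2, 3]]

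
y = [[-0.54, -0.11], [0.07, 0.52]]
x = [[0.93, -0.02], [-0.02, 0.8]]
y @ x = [[-0.5, -0.08],[0.05, 0.41]]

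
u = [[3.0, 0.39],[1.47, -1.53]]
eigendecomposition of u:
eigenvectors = [[0.95,-0.08], [0.3,1.0]]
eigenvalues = [3.12, -1.65]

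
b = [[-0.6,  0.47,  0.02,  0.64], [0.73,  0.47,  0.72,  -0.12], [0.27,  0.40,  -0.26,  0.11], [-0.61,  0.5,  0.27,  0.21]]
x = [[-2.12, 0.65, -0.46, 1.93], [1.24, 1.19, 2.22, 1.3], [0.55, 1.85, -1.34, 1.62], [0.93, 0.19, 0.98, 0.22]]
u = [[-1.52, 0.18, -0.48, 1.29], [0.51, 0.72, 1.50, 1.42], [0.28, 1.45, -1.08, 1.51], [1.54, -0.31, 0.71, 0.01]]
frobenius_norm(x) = 5.34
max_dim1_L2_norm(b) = 1.13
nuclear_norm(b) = 3.22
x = u + b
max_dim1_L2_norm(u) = 2.37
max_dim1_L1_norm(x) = 5.95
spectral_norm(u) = 2.93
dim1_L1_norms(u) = [3.47, 4.15, 4.32, 2.57]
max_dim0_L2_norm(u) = 2.44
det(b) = -0.19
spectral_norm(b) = 1.32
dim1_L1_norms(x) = [5.16, 5.95, 5.36, 2.32]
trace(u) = -1.87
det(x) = 3.75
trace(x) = -2.05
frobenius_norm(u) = 4.23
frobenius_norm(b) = 1.82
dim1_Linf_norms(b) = [0.64, 0.73, 0.4, 0.61]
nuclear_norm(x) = 9.16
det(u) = 6.20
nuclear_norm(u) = 7.59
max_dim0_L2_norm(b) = 1.16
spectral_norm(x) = 3.57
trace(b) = -0.18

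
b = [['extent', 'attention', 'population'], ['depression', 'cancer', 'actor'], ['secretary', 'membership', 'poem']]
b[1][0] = 'depression'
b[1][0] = 'depression'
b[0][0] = 'extent'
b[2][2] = 'poem'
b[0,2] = 'population'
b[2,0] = 'secretary'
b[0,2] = 'population'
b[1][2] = 'actor'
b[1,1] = 'cancer'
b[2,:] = ['secretary', 'membership', 'poem']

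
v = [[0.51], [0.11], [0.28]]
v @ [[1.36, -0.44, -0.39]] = [[0.69, -0.22, -0.20], [0.15, -0.05, -0.04], [0.38, -0.12, -0.11]]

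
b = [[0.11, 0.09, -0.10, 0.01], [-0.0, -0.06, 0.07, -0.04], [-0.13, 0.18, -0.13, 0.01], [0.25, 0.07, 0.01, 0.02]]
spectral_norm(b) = 0.30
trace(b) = -0.06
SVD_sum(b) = [[0.09, -0.0, 0.01, 0.0], [0.01, -0.0, 0.0, 0.00], [-0.15, 0.0, -0.02, -0.01], [0.24, -0.01, 0.04, 0.01]] + [[0.01, 0.11, -0.09, 0.02], [-0.01, -0.07, 0.06, -0.01], [0.02, 0.16, -0.12, 0.02], [0.01, 0.06, -0.05, 0.01]] + [[0.00,-0.02,-0.02,0.01], [-0.0,0.01,0.02,-0.00], [-0.0,0.01,0.02,-0.0], [-0.00,0.02,0.02,-0.0]] + [[0.00,-0.0,-0.00,-0.02], [0.00,-0.00,-0.01,-0.03], [0.00,-0.00,-0.00,-0.00], [-0.0,0.00,0.00,0.01]]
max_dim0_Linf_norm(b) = 0.25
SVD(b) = [[-0.30, 0.51, 0.61, -0.53], [-0.03, -0.34, -0.45, -0.83], [0.5, 0.74, -0.45, -0.08], [-0.81, 0.28, -0.48, 0.18]] @ diag([0.30472667622018157, 0.27940151396132235, 0.05181349513183038, 0.031492991571863464]) @ [[-0.99, 0.02, -0.15, -0.04],[0.1, 0.78, -0.60, 0.11],[0.09, -0.62, -0.75, 0.19],[-0.07, 0.03, 0.21, 0.97]]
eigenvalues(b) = [(-0.26+0j), (0.15+0j), (0.02+0.06j), (0.02-0.06j)]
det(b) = -0.00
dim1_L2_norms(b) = [0.17, 0.1, 0.26, 0.26]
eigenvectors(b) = [[(0.32+0j), 0.48+0.00j, -0.03-0.06j, -0.03+0.06j], [(-0.35+0j), (-0.26+0j), (0.09-0.39j), (0.09+0.39j)], [(0.85+0j), -0.36+0.00j, (-0.06-0.38j), -0.06+0.38j], [-0.23+0.00j, (0.75+0j), (-0.83+0j), (-0.83-0j)]]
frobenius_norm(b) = 0.42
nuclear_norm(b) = 0.67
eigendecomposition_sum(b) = [[(-0.03+0j), 0.06+0.00j, (-0.06-0j), (0.01-0j)], [(0.03-0j), -0.07-0.00j, 0.06+0.00j, -0.01+0.00j], [-0.08+0.00j, 0.16+0.00j, -0.15-0.00j, (0.03-0j)], [(0.02-0j), -0.04-0.00j, (0.04+0j), -0.01+0.00j]] + [[0.13+0.00j, 0.02-0.00j, -0.04-0.00j, 0.00-0.00j], [-0.07+0.00j, -0.01+0.00j, 0.02+0.00j, -0.00+0.00j], [-0.10+0.00j, -0.02+0.00j, (0.03+0j), -0.00+0.00j], [0.20+0.00j, 0.03-0.00j, -0.06-0.00j, 0.00-0.00j]] + [[0.00-0.00j, 0j, -0.00+0.00j, -0.00+0.00j],[0.02+0.01j, (0.01+0.02j), -0.01+0.01j, (-0.01+0j)],[(0.02+0j), 0.02+0.02j, -0.00+0.01j, -0.01+0.01j],[(0.01-0.05j), 0.04-0.03j, 0.02+0.01j, 0.01+0.03j]] + [[0.00+0.00j,  0.00-0.00j,  -0.00-0.00j,  (-0-0j)],[(0.02-0.01j),  0.01-0.02j,  -0.01-0.01j,  (-0.01-0j)],[0.02-0.00j,  0.02-0.02j,  (-0-0.01j),  (-0.01-0.01j)],[(0.01+0.05j),  (0.04+0.03j),  (0.02-0.01j),  0.01-0.03j]]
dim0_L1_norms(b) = [0.49, 0.4, 0.31, 0.08]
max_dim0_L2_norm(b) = 0.3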